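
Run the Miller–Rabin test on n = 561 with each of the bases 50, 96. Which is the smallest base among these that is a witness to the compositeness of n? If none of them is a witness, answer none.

96

n − 1 = 560 = 2^4 · 35, so s = 4 and d = 35.
Base 50: x_0 = 50^35 mod 561 = 560. x_0 = 560 ≡ −1, so 50 is not a witness.
Base 96: x_0 = 96^35 mod 561 = 549. x_0 is neither 1 nor 560, so continue squaring. x_1 = 549^2 mod 561 = 144. x_2 = 144^2 mod 561 = 540. x_3 = 540^2 mod 561 = 441. Reached i = s−1 = 3 without hitting −1: 96 is a Miller–Rabin witness and 561 is composite.
The smallest witness among the given bases is 96.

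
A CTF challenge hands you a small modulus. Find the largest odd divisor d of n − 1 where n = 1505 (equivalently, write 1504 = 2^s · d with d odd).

Halving: 1504 → 752 → 376 → 188 → 94 → 47; 47 is odd.
So 1504 = 2^5 · 47.

47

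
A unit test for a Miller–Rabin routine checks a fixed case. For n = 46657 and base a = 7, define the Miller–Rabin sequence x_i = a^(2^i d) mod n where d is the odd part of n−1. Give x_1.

n − 1 = 46656 = 2^6 · 729, so s = 6 and d = 729.
x_0 = 7^729 mod 46657 = 31858.
x_1 = 31858^2 mod 46657 = 2443.

2443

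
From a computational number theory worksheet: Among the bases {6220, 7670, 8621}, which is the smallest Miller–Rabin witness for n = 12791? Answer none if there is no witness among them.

n − 1 = 12790 = 2^1 · 6395, so s = 1 and d = 6395.
Base 6220: x_0 = 6220^6395 mod 12791 = 12790. x_0 = 12790 ≡ −1, so 6220 is not a witness.
Base 7670: x_0 = 7670^6395 mod 12791 = 1. x_0 = 1, so 7670 is not a witness.
Base 8621: x_0 = 8621^6395 mod 12791 = 12790. x_0 = 12790 ≡ −1, so 8621 is not a witness.
No listed base is a witness for 12791.

none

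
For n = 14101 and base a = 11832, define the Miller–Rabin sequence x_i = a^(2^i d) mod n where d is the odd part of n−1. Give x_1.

1865

n − 1 = 14100 = 2^2 · 3525, so s = 2 and d = 3525.
By repeated squaring, 11832^3525 ≡ 6083 (mod 14101).
x_0 = 6083.
x_1 = 6083^2 mod 14101 = 1865.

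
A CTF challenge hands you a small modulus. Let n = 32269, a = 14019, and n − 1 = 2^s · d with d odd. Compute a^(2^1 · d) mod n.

6770

n − 1 = 32268 = 2^2 · 8067, so s = 2 and d = 8067.
x_0 = 14019^8067 mod 32269 = 13675.
x_1 = 13675^2 mod 32269 = 6770.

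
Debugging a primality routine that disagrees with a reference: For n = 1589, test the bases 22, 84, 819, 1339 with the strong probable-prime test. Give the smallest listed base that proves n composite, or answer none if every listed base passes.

n − 1 = 1588 = 2^2 · 397, so s = 2 and d = 397.
Base 22: x_0 = 22^397 mod 1589 = 1555. x_0 is neither 1 nor 1588, so continue squaring. x_1 = 1555^2 mod 1589 = 1156. Reached i = s−1 = 1 without hitting −1: 22 is a Miller–Rabin witness and 1589 is composite.
Base 84: x_0 = 84^397 mod 1589 = 644. x_0 is neither 1 nor 1588, so continue squaring. x_1 = 644^2 mod 1589 = 7. Reached i = s−1 = 1 without hitting −1: 84 is a Miller–Rabin witness and 1589 is composite.
Base 819: x_0 = 819^397 mod 1589 = 889. x_0 is neither 1 nor 1588, so continue squaring. x_1 = 889^2 mod 1589 = 588. Reached i = s−1 = 1 without hitting −1: 819 is a Miller–Rabin witness and 1589 is composite.
Base 1339: x_0 = 1339^397 mod 1589 = 1458. x_0 is neither 1 nor 1588, so continue squaring. x_1 = 1458^2 mod 1589 = 1271. Reached i = s−1 = 1 without hitting −1: 1339 is a Miller–Rabin witness and 1589 is composite.
The smallest witness among the given bases is 22.

22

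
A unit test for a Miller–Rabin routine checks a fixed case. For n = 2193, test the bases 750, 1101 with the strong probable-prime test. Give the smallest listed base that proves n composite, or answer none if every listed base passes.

750

n − 1 = 2192 = 2^4 · 137, so s = 4 and d = 137.
Base 750: x_0 = 750^137 mod 2193 = 1362. x_0 is neither 1 nor 2192, so continue squaring. x_1 = 1362^2 mod 2193 = 1959. x_2 = 1959^2 mod 2193 = 2124. x_3 = 2124^2 mod 2193 = 375. Reached i = s−1 = 3 without hitting −1: 750 is a Miller–Rabin witness and 2193 is composite.
Base 1101: x_0 = 1101^137 mod 2193 = 234. x_0 is neither 1 nor 2192, so continue squaring. x_1 = 234^2 mod 2193 = 2124. x_2 = 2124^2 mod 2193 = 375. x_3 = 375^2 mod 2193 = 273. Reached i = s−1 = 3 without hitting −1: 1101 is a Miller–Rabin witness and 2193 is composite.
The smallest witness among the given bases is 750.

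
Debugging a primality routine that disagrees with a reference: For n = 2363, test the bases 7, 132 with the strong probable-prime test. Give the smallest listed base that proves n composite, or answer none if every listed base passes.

7

n − 1 = 2362 = 2^1 · 1181, so s = 1 and d = 1181.
Base 7: x_0 = 7^1181 mod 2363 = 193. x_0 ∉ {1, 2362} and s = 1, so 7 is a Miller–Rabin witness and 2363 is composite.
Base 132: x_0 = 132^1181 mod 2363 = 1475. x_0 ∉ {1, 2362} and s = 1, so 132 is a Miller–Rabin witness and 2363 is composite.
The smallest witness among the given bases is 7.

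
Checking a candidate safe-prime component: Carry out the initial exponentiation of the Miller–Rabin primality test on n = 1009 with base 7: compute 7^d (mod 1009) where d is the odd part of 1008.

469

n − 1 = 1008 = 2^4 · 63, so s = 4 and d = 63.
7^63 mod 1009 = 469.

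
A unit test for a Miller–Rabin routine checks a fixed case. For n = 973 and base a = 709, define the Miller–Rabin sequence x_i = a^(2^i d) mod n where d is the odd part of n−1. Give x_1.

n − 1 = 972 = 2^2 · 243, so s = 2 and d = 243.
x_0 = 709^243 mod 973 = 967.
x_1 = 967^2 mod 973 = 36.

36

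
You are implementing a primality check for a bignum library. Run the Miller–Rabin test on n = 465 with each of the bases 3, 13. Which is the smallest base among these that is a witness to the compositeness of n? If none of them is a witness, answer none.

3

n − 1 = 464 = 2^4 · 29, so s = 4 and d = 29.
Base 3: x_0 = 3^29 mod 465 = 393. x_0 is neither 1 nor 464, so continue squaring. x_1 = 393^2 mod 465 = 69. x_2 = 69^2 mod 465 = 111. x_3 = 111^2 mod 465 = 231. Reached i = s−1 = 3 without hitting −1: 3 is a Miller–Rabin witness and 465 is composite.
Base 13: x_0 = 13^29 mod 465 = 43. x_0 is neither 1 nor 464, so continue squaring. x_1 = 43^2 mod 465 = 454. x_2 = 454^2 mod 465 = 121. x_3 = 121^2 mod 465 = 226. Reached i = s−1 = 3 without hitting −1: 13 is a Miller–Rabin witness and 465 is composite.
The smallest witness among the given bases is 3.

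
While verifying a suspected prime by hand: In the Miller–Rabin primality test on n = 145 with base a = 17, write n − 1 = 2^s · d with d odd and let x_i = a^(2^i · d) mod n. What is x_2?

1

n − 1 = 144 = 2^4 · 9, so s = 4 and d = 9.
x_0 = 17^9 mod 145 = 17.
x_1 = 17^2 mod 145 = 144.
x_2 = 144^2 mod 145 = 1.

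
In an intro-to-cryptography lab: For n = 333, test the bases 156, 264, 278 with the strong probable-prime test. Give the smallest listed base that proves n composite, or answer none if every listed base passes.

n − 1 = 332 = 2^2 · 83, so s = 2 and d = 83.
Base 156: x_0 = 156^83 mod 333 = 162. x_0 is neither 1 nor 332, so continue squaring. x_1 = 162^2 mod 333 = 270. Reached i = s−1 = 1 without hitting −1: 156 is a Miller–Rabin witness and 333 is composite.
Base 264: x_0 = 264^83 mod 333 = 261. x_0 is neither 1 nor 332, so continue squaring. x_1 = 261^2 mod 333 = 189. Reached i = s−1 = 1 without hitting −1: 264 is a Miller–Rabin witness and 333 is composite.
Base 278: x_0 = 278^83 mod 333 = 242. x_0 is neither 1 nor 332, so continue squaring. x_1 = 242^2 mod 333 = 289. Reached i = s−1 = 1 without hitting −1: 278 is a Miller–Rabin witness and 333 is composite.
The smallest witness among the given bases is 156.

156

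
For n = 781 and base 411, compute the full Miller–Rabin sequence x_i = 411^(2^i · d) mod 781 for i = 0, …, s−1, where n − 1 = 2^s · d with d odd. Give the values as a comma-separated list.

749, 243

n − 1 = 780 = 2^2 · 195, so s = 2 and d = 195.
x_0 = 411^195 mod 781 = 749.
x_1 = 749^2 mod 781 = 243.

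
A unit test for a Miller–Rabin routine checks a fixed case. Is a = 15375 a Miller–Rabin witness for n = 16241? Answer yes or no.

n − 1 = 16240 = 2^4 · 1015, so s = 4 and d = 1015.
x_0 = 15375^1015 mod 16241 = 14919.
x_0 is neither 1 nor 16240, so continue squaring.
x_1 = 14919^2 mod 16241 = 9897.
x_2 = 9897^2 mod 16241 = 1138.
x_3 = 1138^2 mod 16241 = 12005.
Reached i = s−1 = 3 without hitting −1: 15375 is a Miller–Rabin witness and 16241 is composite.

yes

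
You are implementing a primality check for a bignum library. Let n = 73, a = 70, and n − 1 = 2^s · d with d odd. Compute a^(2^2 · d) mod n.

n − 1 = 72 = 2^3 · 9, so s = 3 and d = 9.
x_0 = 70^9 mod 73 = 27.
x_1 = 27^2 mod 73 = 72.
x_2 = 72^2 mod 73 = 1.

1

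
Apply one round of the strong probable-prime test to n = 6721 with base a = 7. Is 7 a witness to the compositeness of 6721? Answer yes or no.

n − 1 = 6720 = 2^6 · 105, so s = 6 and d = 105.
x_0 = 7^105 mod 6721 = 307.
x_0 is neither 1 nor 6720, so continue squaring.
x_1 = 307^2 mod 6721 = 155.
x_2 = 155^2 mod 6721 = 3862.
x_3 = 3862^2 mod 6721 = 1145.
x_4 = 1145^2 mod 6721 = 430.
x_5 = 430^2 mod 6721 = 3433.
Reached i = s−1 = 5 without hitting −1: 7 is a Miller–Rabin witness and 6721 is composite.

yes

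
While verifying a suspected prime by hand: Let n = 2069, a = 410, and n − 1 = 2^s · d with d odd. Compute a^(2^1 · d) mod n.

n − 1 = 2068 = 2^2 · 517, so s = 2 and d = 517.
x_0 = 410^517 mod 2069 = 2068.
x_1 = 2068^2 mod 2069 = 1.

1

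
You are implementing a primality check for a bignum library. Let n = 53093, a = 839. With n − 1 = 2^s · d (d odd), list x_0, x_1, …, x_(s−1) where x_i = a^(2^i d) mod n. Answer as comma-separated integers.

1, 1

n − 1 = 53092 = 2^2 · 13273, so s = 2 and d = 13273.
x_0 = 839^13273 mod 53093 = 1.
x_1 = 1^2 mod 53093 = 1.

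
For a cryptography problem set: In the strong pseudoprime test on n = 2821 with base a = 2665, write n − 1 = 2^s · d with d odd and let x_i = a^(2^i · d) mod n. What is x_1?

n − 1 = 2820 = 2^2 · 705, so s = 2 and d = 705.
Repeated squaring mod 2821: 2665^1 ≡ 2665, 2665^2 ≡ 1768, 2665^4 ≡ 156, 2665^8 ≡ 1768, 2665^16 ≡ 156, 2665^32 ≡ 1768, 2665^64 ≡ 156, 2665^128 ≡ 1768, 2665^256 ≡ 156, 2665^512 ≡ 1768.
705 = 512 + 128 + 64 + 1, so 2665^705 ≡ 1768·1768·156·2665 ≡ 650 (mod 2821).
x_0 = 650.
x_1 = 650^2 mod 2821 = 2171.

2171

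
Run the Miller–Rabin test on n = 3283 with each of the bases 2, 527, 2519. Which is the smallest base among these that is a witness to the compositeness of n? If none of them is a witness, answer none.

n − 1 = 3282 = 2^1 · 1641, so s = 1 and d = 1641.
Base 2: x_0 = 2^1641 mod 3283 = 1527. x_0 ∉ {1, 3282} and s = 1, so 2 is a Miller–Rabin witness and 3283 is composite.
Base 527: x_0 = 527^1641 mod 3283 = 1996. x_0 ∉ {1, 3282} and s = 1, so 527 is a Miller–Rabin witness and 3283 is composite.
Base 2519: x_0 = 2519^1641 mod 3283 = 2806. x_0 ∉ {1, 3282} and s = 1, so 2519 is a Miller–Rabin witness and 3283 is composite.
The smallest witness among the given bases is 2.

2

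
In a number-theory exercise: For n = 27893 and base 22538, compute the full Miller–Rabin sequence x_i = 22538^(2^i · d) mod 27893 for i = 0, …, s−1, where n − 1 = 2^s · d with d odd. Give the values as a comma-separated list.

n − 1 = 27892 = 2^2 · 6973, so s = 2 and d = 6973.
x_0 = 22538^6973 mod 27893 = 27892.
x_1 = 27892^2 mod 27893 = 1.

27892, 1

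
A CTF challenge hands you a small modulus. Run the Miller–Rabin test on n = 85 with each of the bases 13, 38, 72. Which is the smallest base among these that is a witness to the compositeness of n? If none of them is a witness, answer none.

n − 1 = 84 = 2^2 · 21, so s = 2 and d = 21.
Base 13: x_0 = 13^21 mod 85 = 13. x_0 is neither 1 nor 84, so continue squaring. x_1 = 13^2 mod 85 = 84. x_1 ≡ −1, so 13 is not a witness.
Base 38: x_0 = 38^21 mod 85 = 38. x_0 is neither 1 nor 84, so continue squaring. x_1 = 38^2 mod 85 = 84. x_1 ≡ −1, so 38 is not a witness.
Base 72: x_0 = 72^21 mod 85 = 72. x_0 is neither 1 nor 84, so continue squaring. x_1 = 72^2 mod 85 = 84. x_1 ≡ −1, so 72 is not a witness.
No listed base is a witness for 85.

none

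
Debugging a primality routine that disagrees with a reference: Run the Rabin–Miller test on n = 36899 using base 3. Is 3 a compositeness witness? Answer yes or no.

no

n − 1 = 36898 = 2^1 · 18449, so s = 1 and d = 18449.
x_0 = 3^18449 mod 36899 = 1.
x_0 = 1, so 3 is not a witness.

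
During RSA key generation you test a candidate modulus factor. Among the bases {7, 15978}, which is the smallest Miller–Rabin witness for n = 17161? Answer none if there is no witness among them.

n − 1 = 17160 = 2^3 · 2145, so s = 3 and d = 2145.
Base 7: x_0 = 7^2145 mod 17161 = 16769. x_0 is neither 1 nor 17160, so continue squaring. x_1 = 16769^2 mod 17161 = 16376. x_2 = 16376^2 mod 17161 = 15590. Reached i = s−1 = 2 without hitting −1: 7 is a Miller–Rabin witness and 17161 is composite.
Base 15978: x_0 = 15978^2145 mod 17161 = 10741. x_0 is neither 1 nor 17160, so continue squaring. x_1 = 10741^2 mod 17161 = 12839. x_2 = 12839^2 mod 17161 = 8516. Reached i = s−1 = 2 without hitting −1: 15978 is a Miller–Rabin witness and 17161 is composite.
The smallest witness among the given bases is 7.

7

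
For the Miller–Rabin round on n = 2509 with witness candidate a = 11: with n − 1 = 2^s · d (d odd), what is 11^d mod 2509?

n − 1 = 2508 = 2^2 · 627, so s = 2 and d = 627.
11^627 mod 2509 = 889.

889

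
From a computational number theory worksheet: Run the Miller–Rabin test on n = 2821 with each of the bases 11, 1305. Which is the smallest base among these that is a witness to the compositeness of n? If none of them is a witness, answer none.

11

n − 1 = 2820 = 2^2 · 705, so s = 2 and d = 705.
Base 11: x_0 = 11^705 mod 2821 = 1828. x_0 is neither 1 nor 2820, so continue squaring. x_1 = 1828^2 mod 2821 = 1520. Reached i = s−1 = 1 without hitting −1: 11 is a Miller–Rabin witness and 2821 is composite.
Base 1305: x_0 = 1305^705 mod 2821 = 1084. x_0 is neither 1 nor 2820, so continue squaring. x_1 = 1084^2 mod 2821 = 1520. Reached i = s−1 = 1 without hitting −1: 1305 is a Miller–Rabin witness and 2821 is composite.
The smallest witness among the given bases is 11.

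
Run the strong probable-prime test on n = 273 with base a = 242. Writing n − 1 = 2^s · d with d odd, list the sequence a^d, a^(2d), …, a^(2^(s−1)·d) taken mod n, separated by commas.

86, 25, 79, 235

n − 1 = 272 = 2^4 · 17, so s = 4 and d = 17.
x_0 = 242^17 mod 273 = 86.
x_1 = 86^2 mod 273 = 25.
x_2 = 25^2 mod 273 = 79.
x_3 = 79^2 mod 273 = 235.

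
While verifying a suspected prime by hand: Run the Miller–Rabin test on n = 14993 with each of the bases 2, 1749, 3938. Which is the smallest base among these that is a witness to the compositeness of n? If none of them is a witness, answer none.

n − 1 = 14992 = 2^4 · 937, so s = 4 and d = 937.
Base 2: x_0 = 2^937 mod 14993 = 2856. x_0 is neither 1 nor 14992, so continue squaring. x_1 = 2856^2 mod 14993 = 544. x_2 = 544^2 mod 14993 = 11069. x_3 = 11069^2 mod 14993 = 14958. Reached i = s−1 = 3 without hitting −1: 2 is a Miller–Rabin witness and 14993 is composite.
Base 1749: x_0 = 1749^937 mod 14993 = 11990. x_0 is neither 1 nor 14992, so continue squaring. x_1 = 11990^2 mod 14993 = 7216. x_2 = 7216^2 mod 14993 = 14960. x_3 = 14960^2 mod 14993 = 1089. Reached i = s−1 = 3 without hitting −1: 1749 is a Miller–Rabin witness and 14993 is composite.
Base 3938: x_0 = 3938^937 mod 14993 = 8173. x_0 is neither 1 nor 14992, so continue squaring. x_1 = 8173^2 mod 14993 = 4114. x_2 = 4114^2 mod 14993 = 12892. x_3 = 12892^2 mod 14993 = 6259. Reached i = s−1 = 3 without hitting −1: 3938 is a Miller–Rabin witness and 14993 is composite.
The smallest witness among the given bases is 2.

2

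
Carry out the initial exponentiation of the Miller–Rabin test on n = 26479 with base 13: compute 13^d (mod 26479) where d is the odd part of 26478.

n − 1 = 26478 = 2^1 · 13239, so s = 1 and d = 13239.
13^13239 mod 26479 = 26478.

26478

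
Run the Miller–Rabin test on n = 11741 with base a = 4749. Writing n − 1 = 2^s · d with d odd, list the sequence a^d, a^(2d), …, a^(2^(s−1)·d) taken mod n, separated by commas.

n − 1 = 11740 = 2^2 · 2935, so s = 2 and d = 2935.
x_0 = 4749^2935 mod 11741 = 7859.
x_1 = 7859^2 mod 11741 = 6221.

7859, 6221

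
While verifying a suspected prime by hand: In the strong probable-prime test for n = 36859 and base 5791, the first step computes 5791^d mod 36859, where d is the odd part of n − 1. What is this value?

34969

n − 1 = 36858 = 2^1 · 18429, so s = 1 and d = 18429.
Repeated squaring mod 36859: 5791^1 ≡ 5791, 5791^2 ≡ 30850, 5791^4 ≡ 23120, 5791^8 ≡ 5182, 5791^16 ≡ 19772, 5791^32 ≡ 5430, 5791^64 ≡ 34559, 5791^128 ≡ 19163, 5791^256 ≡ 31211, 5791^512 ≡ 16869, 5791^1024 ≡ 11681, 5791^2048 ≡ 30602, 5791^4096 ≡ 5791, 5791^8192 ≡ 30850, 5791^16384 ≡ 23120.
18429 = 16384 + 1024 + 512 + 256 + 128 + 64 + 32 + 16 + 8 + 4 + 1, so 5791^18429 ≡ 23120·11681·16869·31211·19163·34559·5430·19772·5182·23120·5791 ≡ 34969 (mod 36859).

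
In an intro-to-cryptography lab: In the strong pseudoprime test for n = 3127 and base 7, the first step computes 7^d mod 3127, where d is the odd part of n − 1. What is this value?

n − 1 = 3126 = 2^1 · 1563, so s = 1 and d = 1563.
Repeated squaring mod 3127: 7^1 ≡ 7, 7^2 ≡ 49, 7^4 ≡ 2401, 7^8 ≡ 1740, 7^16 ≡ 664, 7^32 ≡ 3116, 7^64 ≡ 121, 7^128 ≡ 2133, 7^256 ≡ 3031, 7^512 ≡ 2962, 7^1024 ≡ 2209.
1563 = 1024 + 512 + 16 + 8 + 2 + 1, so 7^1563 ≡ 2209·2962·664·1740·49·7 ≡ 1668 (mod 3127).

1668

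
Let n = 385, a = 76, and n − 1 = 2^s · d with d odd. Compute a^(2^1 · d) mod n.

n − 1 = 384 = 2^7 · 3, so s = 7 and d = 3.
x_0 = 76^3 mod 385 = 76.
x_1 = 76^2 mod 385 = 1.

1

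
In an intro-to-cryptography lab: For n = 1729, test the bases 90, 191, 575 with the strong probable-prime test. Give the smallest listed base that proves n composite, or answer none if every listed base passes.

n − 1 = 1728 = 2^6 · 27, so s = 6 and d = 27.
Base 90: x_0 = 90^27 mod 1729 = 1728. x_0 = 1728 ≡ −1, so 90 is not a witness.
Base 191: x_0 = 191^27 mod 1729 = 1. x_0 = 1, so 191 is not a witness.
Base 575: x_0 = 575^27 mod 1729 = 1. x_0 = 1, so 575 is not a witness.
No listed base is a witness for 1729.

none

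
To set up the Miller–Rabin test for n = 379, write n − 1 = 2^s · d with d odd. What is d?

Halving: 378 → 189; 189 is odd.
So 378 = 2^1 · 189.

189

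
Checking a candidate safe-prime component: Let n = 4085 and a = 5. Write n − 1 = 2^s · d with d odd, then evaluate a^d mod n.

n − 1 = 4084 = 2^2 · 1021, so s = 2 and d = 1021.
5^1021 mod 4085 = 3000.

3000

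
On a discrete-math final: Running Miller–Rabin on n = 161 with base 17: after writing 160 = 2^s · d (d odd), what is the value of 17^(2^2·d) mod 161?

n − 1 = 160 = 2^5 · 5, so s = 5 and d = 5.
x_0 = 17^5 mod 161 = 159.
x_1 = 159^2 mod 161 = 4.
x_2 = 4^2 mod 161 = 16.

16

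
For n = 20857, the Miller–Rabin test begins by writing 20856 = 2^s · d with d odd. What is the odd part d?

2607

Halving: 20856 → 10428 → 5214 → 2607; 2607 is odd.
So 20856 = 2^3 · 2607.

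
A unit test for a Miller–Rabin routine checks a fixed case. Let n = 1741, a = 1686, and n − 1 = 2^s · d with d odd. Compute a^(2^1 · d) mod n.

n − 1 = 1740 = 2^2 · 435, so s = 2 and d = 435.
x_0 = 1686^435 mod 1741 = 1740.
x_1 = 1740^2 mod 1741 = 1.

1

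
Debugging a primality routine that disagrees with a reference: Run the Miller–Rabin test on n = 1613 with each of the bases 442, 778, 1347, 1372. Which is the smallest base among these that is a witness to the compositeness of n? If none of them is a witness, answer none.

n − 1 = 1612 = 2^2 · 403, so s = 2 and d = 403.
Base 442: x_0 = 442^403 mod 1613 = 127. x_0 is neither 1 nor 1612, so continue squaring. x_1 = 127^2 mod 1613 = 1612. x_1 ≡ −1, so 442 is not a witness.
Base 778: x_0 = 778^403 mod 1613 = 1. x_0 = 1, so 778 is not a witness.
Base 1347: x_0 = 1347^403 mod 1613 = 1612. x_0 = 1612 ≡ −1, so 1347 is not a witness.
Base 1372: x_0 = 1372^403 mod 1613 = 1486. x_0 is neither 1 nor 1612, so continue squaring. x_1 = 1486^2 mod 1613 = 1612. x_1 ≡ −1, so 1372 is not a witness.
No listed base is a witness for 1613.

none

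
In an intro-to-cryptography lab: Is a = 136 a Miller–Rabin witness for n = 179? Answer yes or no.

n − 1 = 178 = 2^1 · 89, so s = 1 and d = 89.
x_0 = 136^89 mod 179 = 178.
x_0 = 178 ≡ −1, so 136 is not a witness.

no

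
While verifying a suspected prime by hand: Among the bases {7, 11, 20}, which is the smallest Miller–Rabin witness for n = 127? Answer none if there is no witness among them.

none

n − 1 = 126 = 2^1 · 63, so s = 1 and d = 63.
Base 7: x_0 = 7^63 mod 127 = 126. x_0 = 126 ≡ −1, so 7 is not a witness.
Base 11: x_0 = 11^63 mod 127 = 1. x_0 = 1, so 11 is not a witness.
Base 20: x_0 = 20^63 mod 127 = 126. x_0 = 126 ≡ −1, so 20 is not a witness.
No listed base is a witness for 127.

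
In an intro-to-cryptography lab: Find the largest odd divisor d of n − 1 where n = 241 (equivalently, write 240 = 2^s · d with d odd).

15

Halving: 240 → 120 → 60 → 30 → 15; 15 is odd.
So 240 = 2^4 · 15.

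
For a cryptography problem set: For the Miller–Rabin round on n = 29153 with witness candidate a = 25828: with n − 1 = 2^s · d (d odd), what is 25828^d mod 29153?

6474

n − 1 = 29152 = 2^5 · 911, so s = 5 and d = 911.
Repeated squaring mod 29153: 25828^1 ≡ 25828, 25828^2 ≡ 6638, 25828^4 ≡ 12861, 25828^8 ≡ 20352, 25828^16 ≡ 27233, 25828^32 ≡ 13122, 25828^64 ≡ 9266, 25828^128 ≡ 3171, 25828^256 ≡ 26609, 25828^512 ≡ 29123.
911 = 512 + 256 + 128 + 8 + 4 + 2 + 1, so 25828^911 ≡ 29123·26609·3171·20352·12861·6638·25828 ≡ 6474 (mod 29153).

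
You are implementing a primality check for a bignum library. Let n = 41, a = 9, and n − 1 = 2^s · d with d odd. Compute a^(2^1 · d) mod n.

n − 1 = 40 = 2^3 · 5, so s = 3 and d = 5.
x_0 = 9^5 mod 41 = 9.
x_1 = 9^2 mod 41 = 40.

40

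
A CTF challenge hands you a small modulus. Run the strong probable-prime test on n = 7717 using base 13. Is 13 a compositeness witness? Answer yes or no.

n − 1 = 7716 = 2^2 · 1929, so s = 2 and d = 1929.
x_0 = 13^1929 mod 7717 = 2953.
x_0 is neither 1 nor 7716, so continue squaring.
x_1 = 2953^2 mod 7717 = 7716.
x_1 ≡ −1, so 13 is not a witness.

no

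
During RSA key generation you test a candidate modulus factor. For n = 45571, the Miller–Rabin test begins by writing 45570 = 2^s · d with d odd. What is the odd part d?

22785

Halving: 45570 → 22785; 22785 is odd.
So 45570 = 2^1 · 22785.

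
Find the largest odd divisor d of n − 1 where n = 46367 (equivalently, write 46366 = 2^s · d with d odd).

23183

Halving: 46366 → 23183; 23183 is odd.
So 46366 = 2^1 · 23183.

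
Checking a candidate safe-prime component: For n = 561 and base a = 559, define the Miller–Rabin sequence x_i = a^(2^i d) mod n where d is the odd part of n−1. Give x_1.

n − 1 = 560 = 2^4 · 35, so s = 4 and d = 35.
x_0 = 559^35 mod 561 = 298.
x_1 = 298^2 mod 561 = 166.

166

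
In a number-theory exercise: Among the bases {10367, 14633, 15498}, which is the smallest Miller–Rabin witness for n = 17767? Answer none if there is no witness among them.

n − 1 = 17766 = 2^1 · 8883, so s = 1 and d = 8883.
Base 10367: x_0 = 10367^8883 mod 17767 = 17766. x_0 = 17766 ≡ −1, so 10367 is not a witness.
Base 14633: x_0 = 14633^8883 mod 17767 = 1. x_0 = 1, so 14633 is not a witness.
Base 15498: x_0 = 15498^8883 mod 17767 = 17766. x_0 = 17766 ≡ −1, so 15498 is not a witness.
No listed base is a witness for 17767.

none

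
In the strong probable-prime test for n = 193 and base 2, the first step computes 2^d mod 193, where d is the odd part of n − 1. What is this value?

8

n − 1 = 192 = 2^6 · 3, so s = 6 and d = 3.
2^3 mod 193 = 8.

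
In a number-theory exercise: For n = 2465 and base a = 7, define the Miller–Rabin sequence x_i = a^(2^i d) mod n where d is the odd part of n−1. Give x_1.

n − 1 = 2464 = 2^5 · 77, so s = 5 and d = 77.
x_0 = 7^77 mod 2465 = 2437.
x_1 = 2437^2 mod 2465 = 784.

784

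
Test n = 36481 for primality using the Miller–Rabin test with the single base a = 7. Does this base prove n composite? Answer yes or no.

yes

n − 1 = 36480 = 2^7 · 285, so s = 7 and d = 285.
x_0 = 7^285 mod 36481 = 9549.
x_0 is neither 1 nor 36480, so continue squaring.
x_1 = 9549^2 mod 36481 = 17382.
x_2 = 17382^2 mod 36481 = 34763.
x_3 = 34763^2 mod 36481 = 33044.
x_4 = 33044^2 mod 36481 = 29606.
x_5 = 29606^2 mod 36481 = 22730.
x_6 = 22730^2 mod 36481 = 8978.
Reached i = s−1 = 6 without hitting −1: 7 is a Miller–Rabin witness and 36481 is composite.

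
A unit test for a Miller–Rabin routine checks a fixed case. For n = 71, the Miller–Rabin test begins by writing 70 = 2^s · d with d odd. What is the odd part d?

Halving: 70 → 35; 35 is odd.
So 70 = 2^1 · 35.

35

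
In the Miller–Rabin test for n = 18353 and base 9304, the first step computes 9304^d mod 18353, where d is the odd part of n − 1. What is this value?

17466

n − 1 = 18352 = 2^4 · 1147, so s = 4 and d = 1147.
9304^1147 mod 18353 = 17466.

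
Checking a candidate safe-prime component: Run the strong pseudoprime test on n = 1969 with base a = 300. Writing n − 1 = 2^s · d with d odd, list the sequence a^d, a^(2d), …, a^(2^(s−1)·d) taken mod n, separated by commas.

1897, 1246, 944, 1148

n − 1 = 1968 = 2^4 · 123, so s = 4 and d = 123.
x_0 = 300^123 mod 1969 = 1897.
x_1 = 1897^2 mod 1969 = 1246.
x_2 = 1246^2 mod 1969 = 944.
x_3 = 944^2 mod 1969 = 1148.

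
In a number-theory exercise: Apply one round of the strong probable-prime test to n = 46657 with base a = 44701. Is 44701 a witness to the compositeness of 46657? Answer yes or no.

n − 1 = 46656 = 2^6 · 729, so s = 6 and d = 729.
By repeated squaring, 44701^729 ≡ 5260 (mod 46657).
x_0 = 44701^729 mod 46657 = 5260.
x_0 is neither 1 nor 46656, so continue squaring.
x_1 = 5260^2 mod 46657 = 46656.
x_1 ≡ −1, so 44701 is not a witness.

no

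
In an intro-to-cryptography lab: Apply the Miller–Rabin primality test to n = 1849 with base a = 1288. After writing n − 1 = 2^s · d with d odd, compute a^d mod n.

216

n − 1 = 1848 = 2^3 · 231, so s = 3 and d = 231.
1288^231 mod 1849 = 216.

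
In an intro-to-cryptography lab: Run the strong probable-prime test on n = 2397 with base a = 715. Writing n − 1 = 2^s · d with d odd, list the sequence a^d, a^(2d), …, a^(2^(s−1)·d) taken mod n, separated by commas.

715, 664

n − 1 = 2396 = 2^2 · 599, so s = 2 and d = 599.
x_0 = 715^599 mod 2397 = 715.
x_1 = 715^2 mod 2397 = 664.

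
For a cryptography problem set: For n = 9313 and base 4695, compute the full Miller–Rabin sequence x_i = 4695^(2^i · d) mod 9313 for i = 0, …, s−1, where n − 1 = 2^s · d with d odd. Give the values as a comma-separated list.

n − 1 = 9312 = 2^5 · 291, so s = 5 and d = 291.
x_0 = 4695^291 mod 9313 = 4800.
x_1 = 4800^2 mod 9313 = 8951.
x_2 = 8951^2 mod 9313 = 662.
x_3 = 662^2 mod 9313 = 533.
x_4 = 533^2 mod 9313 = 4699.

4800, 8951, 662, 533, 4699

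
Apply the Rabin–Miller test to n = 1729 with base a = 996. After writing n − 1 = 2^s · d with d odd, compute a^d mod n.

n − 1 = 1728 = 2^6 · 27, so s = 6 and d = 27.
Repeated squaring mod 1729: 996^1 ≡ 996, 996^2 ≡ 1299, 996^4 ≡ 1626, 996^8 ≡ 235, 996^16 ≡ 1626.
27 = 16 + 8 + 2 + 1, so 996^27 ≡ 1626·235·1299·996 ≡ 512 (mod 1729).

512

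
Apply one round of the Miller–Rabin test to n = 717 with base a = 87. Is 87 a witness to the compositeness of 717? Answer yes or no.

yes

n − 1 = 716 = 2^2 · 179, so s = 2 and d = 179.
x_0 = 87^179 mod 717 = 678.
x_0 is neither 1 nor 716, so continue squaring.
x_1 = 678^2 mod 717 = 87.
Reached i = s−1 = 1 without hitting −1: 87 is a Miller–Rabin witness and 717 is composite.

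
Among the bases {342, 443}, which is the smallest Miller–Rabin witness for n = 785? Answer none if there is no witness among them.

none

n − 1 = 784 = 2^4 · 49, so s = 4 and d = 49.
Base 342: x_0 = 342^49 mod 785 = 342. x_0 is neither 1 nor 784, so continue squaring. x_1 = 342^2 mod 785 = 784. x_1 ≡ −1, so 342 is not a witness.
Base 443: x_0 = 443^49 mod 785 = 443. x_0 is neither 1 nor 784, so continue squaring. x_1 = 443^2 mod 785 = 784. x_1 ≡ −1, so 443 is not a witness.
No listed base is a witness for 785.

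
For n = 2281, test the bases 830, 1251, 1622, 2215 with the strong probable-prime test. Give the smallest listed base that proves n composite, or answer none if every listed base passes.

n − 1 = 2280 = 2^3 · 285, so s = 3 and d = 285.
Base 830: x_0 = 830^285 mod 2281 = 1571. x_0 is neither 1 nor 2280, so continue squaring. x_1 = 1571^2 mod 2281 = 2280. x_1 ≡ −1, so 830 is not a witness.
Base 1251: x_0 = 1251^285 mod 2281 = 1571. x_0 is neither 1 nor 2280, so continue squaring. x_1 = 1571^2 mod 2281 = 2280. x_1 ≡ −1, so 1251 is not a witness.
Base 1622: x_0 = 1622^285 mod 2281 = 710. x_0 is neither 1 nor 2280, so continue squaring. x_1 = 710^2 mod 2281 = 2280. x_1 ≡ −1, so 1622 is not a witness.
Base 2215: x_0 = 2215^285 mod 2281 = 710. x_0 is neither 1 nor 2280, so continue squaring. x_1 = 710^2 mod 2281 = 2280. x_1 ≡ −1, so 2215 is not a witness.
No listed base is a witness for 2281.

none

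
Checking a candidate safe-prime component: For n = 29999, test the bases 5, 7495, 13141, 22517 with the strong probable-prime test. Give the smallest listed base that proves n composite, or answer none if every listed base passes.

n − 1 = 29998 = 2^1 · 14999, so s = 1 and d = 14999.
Base 5: x_0 = 5^14999 mod 29999 = 13789. x_0 ∉ {1, 29998} and s = 1, so 5 is a Miller–Rabin witness and 29999 is composite.
Base 7495: x_0 = 7495^14999 mod 29999 = 8886. x_0 ∉ {1, 29998} and s = 1, so 7495 is a Miller–Rabin witness and 29999 is composite.
Base 13141: x_0 = 13141^14999 mod 29999 = 27837. x_0 ∉ {1, 29998} and s = 1, so 13141 is a Miller–Rabin witness and 29999 is composite.
Base 22517: x_0 = 22517^14999 mod 29999 = 1654. x_0 ∉ {1, 29998} and s = 1, so 22517 is a Miller–Rabin witness and 29999 is composite.
The smallest witness among the given bases is 5.

5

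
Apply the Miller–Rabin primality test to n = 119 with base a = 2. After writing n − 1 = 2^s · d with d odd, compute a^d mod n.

n − 1 = 118 = 2^1 · 59, so s = 1 and d = 59.
2^59 mod 119 = 25.

25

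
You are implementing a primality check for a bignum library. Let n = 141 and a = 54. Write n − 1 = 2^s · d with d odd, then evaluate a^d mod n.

n − 1 = 140 = 2^2 · 35, so s = 2 and d = 35.
Repeated squaring mod 141: 54^1 ≡ 54, 54^2 ≡ 96, 54^4 ≡ 51, 54^8 ≡ 63, 54^16 ≡ 21, 54^32 ≡ 18.
35 = 32 + 2 + 1, so 54^35 ≡ 18·96·54 ≡ 111 (mod 141).

111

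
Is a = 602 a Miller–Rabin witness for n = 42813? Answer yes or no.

no

n − 1 = 42812 = 2^2 · 10703, so s = 2 and d = 10703.
Repeated squaring mod 42813: 602^1 ≡ 602, 602^2 ≡ 19900, 602^4 ≡ 32563, 602^8 ≡ 42211, 602^16 ≡ 19900, 602^32 ≡ 32563, 602^64 ≡ 42211, 602^128 ≡ 19900, 602^256 ≡ 32563, 602^512 ≡ 42211, 602^1024 ≡ 19900, 602^2048 ≡ 32563, 602^4096 ≡ 42211, 602^8192 ≡ 19900.
10703 = 8192 + 2048 + 256 + 128 + 64 + 8 + 4 + 2 + 1, so 602^10703 ≡ 19900·32563·32563·19900·42211·42211·32563·19900·602 ≡ 42812 (mod 42813).
x_0 = 602^10703 mod 42813 = 42812.
x_0 = 42812 ≡ −1, so 602 is not a witness.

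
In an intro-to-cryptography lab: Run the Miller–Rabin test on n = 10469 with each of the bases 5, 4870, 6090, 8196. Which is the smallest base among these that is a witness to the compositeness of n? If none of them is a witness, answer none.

n − 1 = 10468 = 2^2 · 2617, so s = 2 and d = 2617.
Base 5: x_0 = 5^2617 mod 10469 = 1688. x_0 is neither 1 nor 10468, so continue squaring. x_1 = 1688^2 mod 10469 = 1776. Reached i = s−1 = 1 without hitting −1: 5 is a Miller–Rabin witness and 10469 is composite.
Base 4870: x_0 = 4870^2617 mod 10469 = 3524. x_0 is neither 1 nor 10468, so continue squaring. x_1 = 3524^2 mod 10469 = 2342. Reached i = s−1 = 1 without hitting −1: 4870 is a Miller–Rabin witness and 10469 is composite.
Base 6090: x_0 = 6090^2617 mod 10469 = 5278. x_0 is neither 1 nor 10468, so continue squaring. x_1 = 5278^2 mod 10469 = 9744. Reached i = s−1 = 1 without hitting −1: 6090 is a Miller–Rabin witness and 10469 is composite.
Base 8196: x_0 = 8196^2617 mod 10469 = 9868. x_0 is neither 1 nor 10468, so continue squaring. x_1 = 9868^2 mod 10469 = 5255. Reached i = s−1 = 1 without hitting −1: 8196 is a Miller–Rabin witness and 10469 is composite.
The smallest witness among the given bases is 5.

5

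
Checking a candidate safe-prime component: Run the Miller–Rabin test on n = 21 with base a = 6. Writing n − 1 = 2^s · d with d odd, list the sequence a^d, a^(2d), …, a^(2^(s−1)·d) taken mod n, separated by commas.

6, 15

n − 1 = 20 = 2^2 · 5, so s = 2 and d = 5.
x_0 = 6^5 mod 21 = 6.
x_1 = 6^2 mod 21 = 15.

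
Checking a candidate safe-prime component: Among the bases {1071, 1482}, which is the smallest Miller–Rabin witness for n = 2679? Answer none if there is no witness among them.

n − 1 = 2678 = 2^1 · 1339, so s = 1 and d = 1339.
Base 1071: x_0 = 1071^1339 mod 2679 = 1755. x_0 ∉ {1, 2678} and s = 1, so 1071 is a Miller–Rabin witness and 2679 is composite.
Base 1482: x_0 = 1482^1339 mod 2679 = 1140. x_0 ∉ {1, 2678} and s = 1, so 1482 is a Miller–Rabin witness and 2679 is composite.
The smallest witness among the given bases is 1071.

1071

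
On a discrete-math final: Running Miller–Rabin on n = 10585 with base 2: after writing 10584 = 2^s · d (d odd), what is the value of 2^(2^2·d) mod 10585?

n − 1 = 10584 = 2^3 · 1323, so s = 3 and d = 1323.
x_0 = 2^1323 mod 10585 = 7958.
x_1 = 7958^2 mod 10585 = 10294.
x_2 = 10294^2 mod 10585 = 1.

1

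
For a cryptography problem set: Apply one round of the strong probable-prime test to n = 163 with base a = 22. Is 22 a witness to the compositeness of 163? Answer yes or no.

n − 1 = 162 = 2^1 · 81, so s = 1 and d = 81.
Repeated squaring mod 163: 22^1 ≡ 22, 22^2 ≡ 158, 22^4 ≡ 25, 22^8 ≡ 136, 22^16 ≡ 77, 22^32 ≡ 61, 22^64 ≡ 135.
81 = 64 + 16 + 1, so 22^81 ≡ 135·77·22 ≡ 1 (mod 163).
x_0 = 22^81 mod 163 = 1.
x_0 = 1, so 22 is not a witness.

no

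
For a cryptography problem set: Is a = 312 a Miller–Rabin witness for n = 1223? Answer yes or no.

n − 1 = 1222 = 2^1 · 611, so s = 1 and d = 611.
x_0 = 312^611 mod 1223 = 1.
x_0 = 1, so 312 is not a witness.

no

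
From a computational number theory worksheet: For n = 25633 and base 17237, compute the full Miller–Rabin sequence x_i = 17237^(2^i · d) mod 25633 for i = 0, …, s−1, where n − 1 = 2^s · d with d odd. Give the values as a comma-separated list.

22571, 19799, 20565, 358, 25632

n − 1 = 25632 = 2^5 · 801, so s = 5 and d = 801.
x_0 = 17237^801 mod 25633 = 22571.
x_1 = 22571^2 mod 25633 = 19799.
x_2 = 19799^2 mod 25633 = 20565.
x_3 = 20565^2 mod 25633 = 358.
x_4 = 358^2 mod 25633 = 25632.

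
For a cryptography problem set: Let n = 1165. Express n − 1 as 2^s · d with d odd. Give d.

291

Halving: 1164 → 582 → 291; 291 is odd.
So 1164 = 2^2 · 291.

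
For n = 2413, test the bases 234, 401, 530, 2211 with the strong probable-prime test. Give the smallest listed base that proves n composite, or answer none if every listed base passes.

none

n − 1 = 2412 = 2^2 · 603, so s = 2 and d = 603.
Base 234: x_0 = 234^603 mod 2413 = 1. x_0 = 1, so 234 is not a witness.
Base 401: x_0 = 401^603 mod 2413 = 2412. x_0 = 2412 ≡ −1, so 401 is not a witness.
Base 530: x_0 = 530^603 mod 2413 = 1. x_0 = 1, so 530 is not a witness.
Base 2211: x_0 = 2211^603 mod 2413 = 1. x_0 = 1, so 2211 is not a witness.
No listed base is a witness for 2413.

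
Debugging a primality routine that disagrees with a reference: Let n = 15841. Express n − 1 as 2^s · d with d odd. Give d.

495

Halving: 15840 → 7920 → 3960 → 1980 → 990 → 495; 495 is odd.
So 15840 = 2^5 · 495.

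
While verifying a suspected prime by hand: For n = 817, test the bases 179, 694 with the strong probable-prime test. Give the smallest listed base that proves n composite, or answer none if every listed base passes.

694

n − 1 = 816 = 2^4 · 51, so s = 4 and d = 51.
Base 179: x_0 = 179^51 mod 817 = 816. x_0 = 816 ≡ −1, so 179 is not a witness.
Base 694: x_0 = 694^51 mod 817 = 388. x_0 is neither 1 nor 816, so continue squaring. x_1 = 388^2 mod 817 = 216. x_2 = 216^2 mod 817 = 87. x_3 = 87^2 mod 817 = 216. Reached i = s−1 = 3 without hitting −1: 694 is a Miller–Rabin witness and 817 is composite.
The smallest witness among the given bases is 694.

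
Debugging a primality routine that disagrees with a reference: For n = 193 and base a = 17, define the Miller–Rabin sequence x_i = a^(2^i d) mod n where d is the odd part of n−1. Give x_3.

9

n − 1 = 192 = 2^6 · 3, so s = 6 and d = 3.
x_0 = 17^3 mod 193 = 88.
x_1 = 88^2 mod 193 = 24.
x_2 = 24^2 mod 193 = 190.
x_3 = 190^2 mod 193 = 9.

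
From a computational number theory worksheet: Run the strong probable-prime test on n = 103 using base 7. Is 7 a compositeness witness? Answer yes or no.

n − 1 = 102 = 2^1 · 51, so s = 1 and d = 51.
x_0 = 7^51 mod 103 = 1.
x_0 = 1, so 7 is not a witness.

no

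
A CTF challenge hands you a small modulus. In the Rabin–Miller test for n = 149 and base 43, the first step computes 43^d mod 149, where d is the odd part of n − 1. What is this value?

n − 1 = 148 = 2^2 · 37, so s = 2 and d = 37.
43^37 mod 149 = 105.

105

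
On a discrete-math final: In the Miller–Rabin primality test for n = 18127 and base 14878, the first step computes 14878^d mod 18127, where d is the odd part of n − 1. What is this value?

18126

n − 1 = 18126 = 2^1 · 9063, so s = 1 and d = 9063.
Repeated squaring mod 18127: 14878^1 ≡ 14878, 14878^2 ≡ 6087, 14878^4 ≡ 18108, 14878^8 ≡ 361, 14878^16 ≡ 3432, 14878^32 ≡ 14201, 14878^64 ≡ 5526, 14878^128 ≡ 10808, 14878^256 ≡ 2476, 14878^512 ≡ 3650, 14878^1024 ≡ 17282, 14878^2048 ≡ 7072, 14878^4096 ≡ 791, 14878^8192 ≡ 9363.
9063 = 8192 + 512 + 256 + 64 + 32 + 4 + 2 + 1, so 14878^9063 ≡ 9363·3650·2476·5526·14201·18108·6087·14878 ≡ 18126 (mod 18127).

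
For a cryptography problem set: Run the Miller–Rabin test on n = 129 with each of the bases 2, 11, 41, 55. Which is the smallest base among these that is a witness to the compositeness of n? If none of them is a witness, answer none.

2

n − 1 = 128 = 2^7 · 1, so s = 7 and d = 1.
Base 2: x_0 = 2^1 mod 129 = 2. x_0 is neither 1 nor 128, so continue squaring. x_1 = 2^2 mod 129 = 4. x_2 = 4^2 mod 129 = 16. x_3 = 16^2 mod 129 = 127. x_4 = 127^2 mod 129 = 4. x_5 = 4^2 mod 129 = 16. x_6 = 16^2 mod 129 = 127. Reached i = s−1 = 6 without hitting −1: 2 is a Miller–Rabin witness and 129 is composite.
Base 11: x_0 = 11^1 mod 129 = 11. x_0 is neither 1 nor 128, so continue squaring. x_1 = 11^2 mod 129 = 121. x_2 = 121^2 mod 129 = 64. x_3 = 64^2 mod 129 = 97. x_4 = 97^2 mod 129 = 121. x_5 = 121^2 mod 129 = 64. x_6 = 64^2 mod 129 = 97. Reached i = s−1 = 6 without hitting −1: 11 is a Miller–Rabin witness and 129 is composite.
Base 41: x_0 = 41^1 mod 129 = 41. x_0 is neither 1 nor 128, so continue squaring. x_1 = 41^2 mod 129 = 4. x_2 = 4^2 mod 129 = 16. x_3 = 16^2 mod 129 = 127. x_4 = 127^2 mod 129 = 4. x_5 = 4^2 mod 129 = 16. x_6 = 16^2 mod 129 = 127. Reached i = s−1 = 6 without hitting −1: 41 is a Miller–Rabin witness and 129 is composite.
Base 55: x_0 = 55^1 mod 129 = 55. x_0 is neither 1 nor 128, so continue squaring. x_1 = 55^2 mod 129 = 58. x_2 = 58^2 mod 129 = 10. x_3 = 10^2 mod 129 = 100. x_4 = 100^2 mod 129 = 67. x_5 = 67^2 mod 129 = 103. x_6 = 103^2 mod 129 = 31. Reached i = s−1 = 6 without hitting −1: 55 is a Miller–Rabin witness and 129 is composite.
The smallest witness among the given bases is 2.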